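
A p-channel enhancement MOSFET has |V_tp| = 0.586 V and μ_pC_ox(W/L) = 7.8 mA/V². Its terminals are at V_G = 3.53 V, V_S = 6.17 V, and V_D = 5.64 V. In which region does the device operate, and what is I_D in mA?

Triode; I_D = 7.40 mA

V_SG = V_S − V_G = 6.17 − 3.53 = 2.64 V; V_SD = V_S − V_D = 6.17 − 5.64 = 0.53 V.
V_ov = V_SG − |V_tp| = 2.64 − 0.586 = 2.05 V.
Since V_SD = 0.53 V < V_ov = 2.05 V, the device is in the triode region.
I_D = k_p [V_ov · V_SD − ½ V_SD²] = 7.8 × [2.05 × 0.53 − 0.5 × 0.53²] = 7.4 mA.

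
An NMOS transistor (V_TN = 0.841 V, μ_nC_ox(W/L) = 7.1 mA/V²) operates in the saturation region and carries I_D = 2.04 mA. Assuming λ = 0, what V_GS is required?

In saturation I_D = ½ k_n (V_GS − V_TN)², so V_GS − V_TN = √(2 I_D / k_n) = √(2 × 2.04 / 7.1) = 0.758 V.
V_GS = 0.841 + 0.758 = 1.6 V.

V_GS = 1.60 V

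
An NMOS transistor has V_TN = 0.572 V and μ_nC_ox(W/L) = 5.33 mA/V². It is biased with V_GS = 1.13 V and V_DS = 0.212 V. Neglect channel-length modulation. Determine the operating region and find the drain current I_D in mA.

V_ov = V_GS − V_TN = 1.13 − 0.572 = 0.558 V.
Since V_DS = 0.212 V < V_ov = 0.558 V, the device is in the triode region.
I_D = k_n [V_ov · V_DS − ½ V_DS²] = 5.33 × [0.558 × 0.212 − 0.5 × 0.212²] = 0.511 mA.

Triode; I_D = 0.511 mA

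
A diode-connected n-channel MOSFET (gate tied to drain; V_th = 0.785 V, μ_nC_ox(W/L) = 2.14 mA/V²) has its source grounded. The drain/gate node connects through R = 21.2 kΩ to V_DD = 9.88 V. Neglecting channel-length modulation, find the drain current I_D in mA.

I_D = 0.400 mA

With gate tied to drain, V_GS = V_DS ≥ V_GS − V_th, so the device is in saturation.
KCL at the drain: ½ k_n (V_GS − V_th)² = (V_DD − V_GS)/R.
Let x = V_GS − 0.785. Then 22.7 x² + x − 9.095 = 0, giving x = 0.612 V (positive root), so V_GS = 1.4 V.
I_D = (V_DD − V_GS)/R = (9.88 − 1.4) / 21.2 = 0.4 mA.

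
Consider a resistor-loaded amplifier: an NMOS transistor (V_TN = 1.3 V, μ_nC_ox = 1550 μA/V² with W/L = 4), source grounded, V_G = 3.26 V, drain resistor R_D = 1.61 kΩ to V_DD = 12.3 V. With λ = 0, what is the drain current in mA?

V_GS = V_G = 3.26 V, so V_ov = 3.26 − 1.3 = 1.96 V.
k_n = μ_nC_ox · (W/L) = 6.2 mA/V².
Assume saturation: I_D = ½ k_n V_ov² = 0.5 × 6.2 × 1.96² = 11.9 mA, giving V_DS = V_DD − I_D R_D = 12.3 − 11.9 × 1.61 = -6.87 V.
But -6.87 V < V_ov = 1.96 V, so the device is actually in triode.
In triode I_D = k_n[V_ov V_DS − ½ V_DS²] and I_D = (V_DD − V_DS)/R_D. Equating: 4.99 V_DS² − 20.56 V_DS + 12.3 = 0, giving V_DS = 0.726 V (the root below V_ov).
I_D = (12.3 − 0.726) / 1.61 = 7.19 mA.

I_D = 7.19 mA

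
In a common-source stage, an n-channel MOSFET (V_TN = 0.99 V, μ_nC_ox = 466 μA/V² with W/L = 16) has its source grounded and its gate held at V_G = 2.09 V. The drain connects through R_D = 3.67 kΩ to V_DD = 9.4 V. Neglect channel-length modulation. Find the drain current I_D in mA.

V_GS = V_G = 2.09 V, so V_ov = 2.09 − 0.99 = 1.1 V.
k_n = μ_nC_ox · (W/L) = 7.456 mA/V².
Assume saturation: I_D = ½ k_n V_ov² = 0.5 × 7.456 × 1.1² = 4.51 mA, giving V_DS = V_DD − I_D R_D = 9.4 − 4.51 × 3.67 = -7.15 V.
But -7.15 V < V_ov = 1.1 V, so the device is actually in triode.
In triode I_D = k_n[V_ov V_DS − ½ V_DS²] and I_D = (V_DD − V_DS)/R_D. Equating: 13.7 V_DS² − 31.1 V_DS + 9.4 = 0, giving V_DS = 0.359 V (the root below V_ov).
I_D = (9.4 − 0.359) / 3.67 = 2.46 mA.

I_D = 2.46 mA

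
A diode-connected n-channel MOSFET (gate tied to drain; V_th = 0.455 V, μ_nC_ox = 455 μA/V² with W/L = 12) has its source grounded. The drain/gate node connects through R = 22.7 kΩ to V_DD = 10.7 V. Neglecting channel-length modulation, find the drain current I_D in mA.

With gate tied to drain, V_GS = V_DS ≥ V_GS − V_th, so the device is in saturation.
k_n = μ_nC_ox · (W/L) = 5.46 mA/V².
KCL at the drain: ½ k_n (V_GS − V_th)² = (V_DD − V_GS)/R.
Let x = V_GS − 0.455. Then 62 x² + x − 10.24 = 0, giving x = 0.399 V (positive root), so V_GS = 0.854 V.
I_D = (V_DD − V_GS)/R = (10.7 − 0.854) / 22.7 = 0.434 mA.

I_D = 0.434 mA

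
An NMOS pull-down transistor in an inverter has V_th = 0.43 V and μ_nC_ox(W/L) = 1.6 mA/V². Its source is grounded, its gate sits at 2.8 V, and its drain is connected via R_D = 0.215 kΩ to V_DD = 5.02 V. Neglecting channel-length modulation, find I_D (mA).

V_GS = V_G = 2.8 V, so V_ov = 2.8 − 0.43 = 2.37 V.
Assume saturation: I_D = ½ k_n V_ov² = 0.5 × 1.6 × 2.37² = 4.49 mA, giving V_DS = V_DD − I_D R_D = 5.02 − 4.49 × 0.215 = 4.05 V.
V_DS = 4.05 V ≥ V_ov = 2.37 V, confirming saturation.

I_D = 4.49 mA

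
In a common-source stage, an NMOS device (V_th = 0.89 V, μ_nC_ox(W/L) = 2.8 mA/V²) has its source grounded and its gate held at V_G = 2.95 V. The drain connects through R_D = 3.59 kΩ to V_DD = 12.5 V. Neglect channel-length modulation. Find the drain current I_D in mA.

I_D = 3.29 mA

V_GS = V_G = 2.95 V, so V_ov = 2.95 − 0.89 = 2.06 V.
Assume saturation: I_D = ½ k_n V_ov² = 0.5 × 2.8 × 2.06² = 5.94 mA, giving V_DS = V_DD − I_D R_D = 12.5 − 5.94 × 3.59 = -8.83 V.
But -8.83 V < V_ov = 2.06 V, so the device is actually in triode.
In triode I_D = k_n[V_ov V_DS − ½ V_DS²] and I_D = (V_DD − V_DS)/R_D. Equating: 5.03 V_DS² − 21.71 V_DS + 12.5 = 0, giving V_DS = 0.684 V (the root below V_ov).
I_D = (12.5 − 0.684) / 3.59 = 3.29 mA.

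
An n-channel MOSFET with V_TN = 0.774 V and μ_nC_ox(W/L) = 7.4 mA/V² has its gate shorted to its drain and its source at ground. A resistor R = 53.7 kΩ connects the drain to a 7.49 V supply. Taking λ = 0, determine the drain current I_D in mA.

With gate tied to drain, V_GS = V_DS ≥ V_GS − V_TN, so the device is in saturation.
KCL at the drain: ½ k_n (V_GS − V_TN)² = (V_DD − V_GS)/R.
Let x = V_GS − 0.774. Then 199 x² + x − 6.716 = 0, giving x = 0.181 V (positive root), so V_GS = 0.955 V.
I_D = (V_DD − V_GS)/R = (7.49 − 0.955) / 53.7 = 0.122 mA.

I_D = 0.122 mA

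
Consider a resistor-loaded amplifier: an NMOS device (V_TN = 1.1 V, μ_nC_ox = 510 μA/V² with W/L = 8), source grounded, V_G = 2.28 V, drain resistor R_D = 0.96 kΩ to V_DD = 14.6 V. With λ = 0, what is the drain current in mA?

I_D = 2.84 mA

V_GS = V_G = 2.28 V, so V_ov = 2.28 − 1.1 = 1.18 V.
k_n = μ_nC_ox · (W/L) = 4.08 mA/V².
Assume saturation: I_D = ½ k_n V_ov² = 0.5 × 4.08 × 1.18² = 2.84 mA, giving V_DS = V_DD − I_D R_D = 14.6 − 2.84 × 0.96 = 11.9 V.
V_DS = 11.9 V ≥ V_ov = 1.18 V, confirming saturation.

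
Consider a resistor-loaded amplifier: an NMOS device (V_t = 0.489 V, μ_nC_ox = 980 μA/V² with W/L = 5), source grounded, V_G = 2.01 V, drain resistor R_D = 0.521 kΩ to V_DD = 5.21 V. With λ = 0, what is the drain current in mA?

V_GS = V_G = 2.01 V, so V_ov = 2.01 − 0.489 = 1.52 V.
k_n = μ_nC_ox · (W/L) = 4.9 mA/V².
Assume saturation: I_D = ½ k_n V_ov² = 0.5 × 4.9 × 1.52² = 5.67 mA, giving V_DS = V_DD − I_D R_D = 5.21 − 5.67 × 0.521 = 2.26 V.
V_DS = 2.26 V ≥ V_ov = 1.52 V, confirming saturation.

I_D = 5.67 mA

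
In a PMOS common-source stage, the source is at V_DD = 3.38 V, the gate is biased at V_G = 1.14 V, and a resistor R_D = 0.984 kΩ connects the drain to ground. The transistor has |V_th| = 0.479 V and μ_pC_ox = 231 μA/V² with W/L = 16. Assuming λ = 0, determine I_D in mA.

I_D = 2.90 mA

V_SG = V_DD − V_G = 3.38 − 1.14 = 2.24 V, so V_ov = 2.24 − 0.479 = 1.76 V.
k_p = μ_pC_ox · (W/L) = 3.696 mA/V².
Assume saturation: I_D = ½ k_p V_ov² = 0.5 × 3.696 × 1.76² = 5.73 mA, giving V_SD = V_DD − I_D R_D = 3.38 − 5.73 × 0.984 = -2.26 V.
But -2.26 V < V_ov = 1.76 V, so the device is actually in triode.
In triode I_D = k_p[V_ov V_SD − ½ V_SD²] and I_D = (V_DD − V_SD)/R_D. Equating: 1.82 V_SD² − 7.405 V_SD + 3.38 = 0, giving V_SD = 0.524 V (the root below V_ov).
I_D = (3.38 − 0.524) / 0.984 = 2.9 mA.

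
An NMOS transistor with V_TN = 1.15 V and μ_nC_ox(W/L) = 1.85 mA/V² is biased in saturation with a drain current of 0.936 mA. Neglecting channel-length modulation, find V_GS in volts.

In saturation I_D = ½ k_n (V_GS − V_TN)², so V_GS − V_TN = √(2 I_D / k_n) = √(2 × 0.936 / 1.85) = 1.01 V.
V_GS = 1.15 + 1.01 = 2.16 V.

V_GS = 2.16 V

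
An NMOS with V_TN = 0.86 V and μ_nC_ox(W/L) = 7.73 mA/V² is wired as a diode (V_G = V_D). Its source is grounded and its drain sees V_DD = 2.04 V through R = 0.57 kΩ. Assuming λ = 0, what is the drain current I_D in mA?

I_D = 1.12 mA

With gate tied to drain, V_GS = V_DS ≥ V_GS − V_TN, so the device is in saturation.
KCL at the drain: ½ k_n (V_GS − V_TN)² = (V_DD − V_GS)/R.
Let x = V_GS − 0.86. Then 2.2 x² + x − 1.18 = 0, giving x = 0.539 V (positive root), so V_GS = 1.4 V.
I_D = (V_DD − V_GS)/R = (2.04 − 1.4) / 0.57 = 1.12 mA.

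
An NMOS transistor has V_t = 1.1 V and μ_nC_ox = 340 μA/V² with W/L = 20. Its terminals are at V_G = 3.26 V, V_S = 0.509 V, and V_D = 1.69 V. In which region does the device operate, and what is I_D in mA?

V_GS = V_G − V_S = 3.26 − 0.509 = 2.75 V; V_DS = V_D − V_S = 1.69 − 0.509 = 1.18 V.
k_n = μ_nC_ox · (W/L) = 6.8 mA/V².
V_ov = V_GS − V_t = 2.75 − 1.1 = 1.65 V.
Since V_DS = 1.18 V < V_ov = 1.65 V, the device is in the triode region.
I_D = k_n [V_ov · V_DS − ½ V_DS²] = 6.8 × [1.65 × 1.18 − 0.5 × 1.18²] = 8.52 mA.

Triode; I_D = 8.52 mA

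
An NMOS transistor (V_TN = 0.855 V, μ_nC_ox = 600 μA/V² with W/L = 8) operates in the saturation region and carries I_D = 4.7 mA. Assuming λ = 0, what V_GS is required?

V_GS = 2.25 V

k_n = μ_nC_ox · (W/L) = 4.8 mA/V².
In saturation I_D = ½ k_n (V_GS − V_TN)², so V_GS − V_TN = √(2 I_D / k_n) = √(2 × 4.7 / 4.8) = 1.4 V.
V_GS = 0.855 + 1.4 = 2.25 V.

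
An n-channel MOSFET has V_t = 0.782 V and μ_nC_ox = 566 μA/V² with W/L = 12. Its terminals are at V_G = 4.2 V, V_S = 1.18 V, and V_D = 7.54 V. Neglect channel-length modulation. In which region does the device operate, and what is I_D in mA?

V_GS = V_G − V_S = 4.2 − 1.18 = 3.02 V; V_DS = V_D − V_S = 7.54 − 1.18 = 6.36 V.
k_n = μ_nC_ox · (W/L) = 6.792 mA/V².
V_ov = V_GS − V_t = 3.02 − 0.782 = 2.24 V.
Since V_DS = 6.36 V ≥ V_ov = 2.24 V, the device is in saturation.
I_D = ½ k_n V_ov² = 0.5 × 6.792 × 2.24² = 17 mA.

Saturation; I_D = 17.0 mA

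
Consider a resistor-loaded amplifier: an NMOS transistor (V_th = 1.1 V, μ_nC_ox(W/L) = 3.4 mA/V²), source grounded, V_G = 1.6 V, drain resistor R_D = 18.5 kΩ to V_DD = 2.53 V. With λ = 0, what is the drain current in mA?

V_GS = V_G = 1.6 V, so V_ov = 1.6 − 1.1 = 0.5 V.
Assume saturation: I_D = ½ k_n V_ov² = 0.5 × 3.4 × 0.5² = 0.425 mA, giving V_DS = V_DD − I_D R_D = 2.53 − 0.425 × 18.5 = -5.33 V.
But -5.33 V < V_ov = 0.5 V, so the device is actually in triode.
In triode I_D = k_n[V_ov V_DS − ½ V_DS²] and I_D = (V_DD − V_DS)/R_D. Equating: 31.4 V_DS² − 32.45 V_DS + 2.53 = 0, giving V_DS = 0.085 V (the root below V_ov).
I_D = (2.53 − 0.085) / 18.5 = 0.132 mA.

I_D = 0.132 mA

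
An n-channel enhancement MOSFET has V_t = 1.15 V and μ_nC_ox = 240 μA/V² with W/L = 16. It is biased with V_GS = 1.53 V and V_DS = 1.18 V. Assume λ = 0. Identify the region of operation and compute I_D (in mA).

k_n = μ_nC_ox · (W/L) = 3.84 mA/V².
V_ov = V_GS − V_t = 1.53 − 1.15 = 0.38 V.
Since V_DS = 1.18 V ≥ V_ov = 0.38 V, the device is in saturation.
I_D = ½ k_n V_ov² = 0.5 × 3.84 × 0.38² = 0.277 mA.

Saturation; I_D = 0.277 mA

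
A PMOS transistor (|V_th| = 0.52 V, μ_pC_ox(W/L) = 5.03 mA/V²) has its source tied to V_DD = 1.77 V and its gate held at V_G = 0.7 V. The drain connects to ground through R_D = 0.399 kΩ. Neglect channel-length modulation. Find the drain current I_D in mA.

V_SG = V_DD − V_G = 1.77 − 0.7 = 1.07 V, so V_ov = 1.07 − 0.52 = 0.55 V.
Assume saturation: I_D = ½ k_p V_ov² = 0.5 × 5.03 × 0.55² = 0.761 mA, giving V_SD = V_DD − I_D R_D = 1.77 − 0.761 × 0.399 = 1.47 V.
V_SD = 1.47 V ≥ V_ov = 0.55 V, confirming saturation.

I_D = 0.761 mA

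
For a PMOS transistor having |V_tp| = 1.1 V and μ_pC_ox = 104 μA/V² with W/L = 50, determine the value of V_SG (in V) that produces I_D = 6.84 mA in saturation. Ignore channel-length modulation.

k_p = μ_pC_ox · (W/L) = 5.2 mA/V².
In saturation I_D = ½ k_p (V_SG − |V_tp|)², so V_SG − |V_tp| = √(2 I_D / k_p) = √(2 × 6.84 / 5.2) = 1.62 V.
V_SG = 1.1 + 1.62 = 2.72 V.

V_SG = 2.72 V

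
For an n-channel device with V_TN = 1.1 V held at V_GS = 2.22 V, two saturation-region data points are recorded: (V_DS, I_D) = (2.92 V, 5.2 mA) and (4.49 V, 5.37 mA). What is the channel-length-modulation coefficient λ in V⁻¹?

λ = 0.0222 V⁻¹

With V_GS fixed, I_D ∝ (1 + λ V_DS) in saturation, so I_D2/I_D1 = (1 + λ V_DS2)/(1 + λ V_DS1).
5.37/5.2 = 1.033 = (1 + 4.49 λ)/(1 + 2.92 λ).
Solving: λ (I_D1 V_DS2 − I_D2 V_DS1) = I_D2 − I_D1, so λ = (5.37 − 5.2) / (5.2 × 4.49 − 5.37 × 2.92) = 0.17 / 7.67 = 0.0222 V⁻¹.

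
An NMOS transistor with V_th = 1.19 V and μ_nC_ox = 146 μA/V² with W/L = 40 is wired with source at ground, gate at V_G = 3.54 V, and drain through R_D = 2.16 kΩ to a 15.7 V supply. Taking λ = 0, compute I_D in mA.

V_GS = V_G = 3.54 V, so V_ov = 3.54 − 1.19 = 2.35 V.
k_n = μ_nC_ox · (W/L) = 5.84 mA/V².
Assume saturation: I_D = ½ k_n V_ov² = 0.5 × 5.84 × 2.35² = 16.1 mA, giving V_DS = V_DD − I_D R_D = 15.7 − 16.1 × 2.16 = -19.1 V.
But -19.1 V < V_ov = 2.35 V, so the device is actually in triode.
In triode I_D = k_n[V_ov V_DS − ½ V_DS²] and I_D = (V_DD − V_DS)/R_D. Equating: 6.31 V_DS² − 30.64 V_DS + 15.7 = 0, giving V_DS = 0.582 V (the root below V_ov).
I_D = (15.7 − 0.582) / 2.16 = 7 mA.

I_D = 7.00 mA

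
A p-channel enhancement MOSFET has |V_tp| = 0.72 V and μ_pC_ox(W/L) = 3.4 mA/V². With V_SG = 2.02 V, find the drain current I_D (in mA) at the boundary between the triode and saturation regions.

At the boundary V_SD = V_ov = V_SG − |V_tp| = 2.02 − 0.72 = 1.3 V.
I_D = ½ k_p V_ov² = 0.5 × 3.4 × 1.3² = 2.87 mA.

I_D = 2.87 mA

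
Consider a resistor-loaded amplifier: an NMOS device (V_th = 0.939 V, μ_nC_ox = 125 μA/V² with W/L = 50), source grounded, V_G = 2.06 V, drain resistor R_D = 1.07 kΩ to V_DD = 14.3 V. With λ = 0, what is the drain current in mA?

V_GS = V_G = 2.06 V, so V_ov = 2.06 − 0.939 = 1.12 V.
k_n = μ_nC_ox · (W/L) = 6.25 mA/V².
Assume saturation: I_D = ½ k_n V_ov² = 0.5 × 6.25 × 1.12² = 3.93 mA, giving V_DS = V_DD − I_D R_D = 14.3 − 3.93 × 1.07 = 10.1 V.
V_DS = 10.1 V ≥ V_ov = 1.12 V, confirming saturation.

I_D = 3.93 mA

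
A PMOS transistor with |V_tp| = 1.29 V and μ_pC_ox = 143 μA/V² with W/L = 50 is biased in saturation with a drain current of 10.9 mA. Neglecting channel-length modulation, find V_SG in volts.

V_SG = 3.04 V

k_p = μ_pC_ox · (W/L) = 7.15 mA/V².
In saturation I_D = ½ k_p (V_SG − |V_tp|)², so V_SG − |V_tp| = √(2 I_D / k_p) = √(2 × 10.9 / 7.15) = 1.75 V.
V_SG = 1.29 + 1.75 = 3.04 V.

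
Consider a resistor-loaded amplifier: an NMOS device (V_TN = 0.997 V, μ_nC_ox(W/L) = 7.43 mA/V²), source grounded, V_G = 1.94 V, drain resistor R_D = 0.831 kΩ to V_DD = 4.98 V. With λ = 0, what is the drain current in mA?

V_GS = V_G = 1.94 V, so V_ov = 1.94 − 0.997 = 0.943 V.
Assume saturation: I_D = ½ k_n V_ov² = 0.5 × 7.43 × 0.943² = 3.3 mA, giving V_DS = V_DD − I_D R_D = 4.98 − 3.3 × 0.831 = 2.23 V.
V_DS = 2.23 V ≥ V_ov = 0.943 V, confirming saturation.

I_D = 3.30 mA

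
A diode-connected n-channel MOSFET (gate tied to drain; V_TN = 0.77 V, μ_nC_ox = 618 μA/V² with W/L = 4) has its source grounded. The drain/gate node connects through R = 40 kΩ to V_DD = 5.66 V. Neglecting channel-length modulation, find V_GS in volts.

With gate tied to drain, V_GS = V_DS ≥ V_GS − V_TN, so the device is in saturation.
k_n = μ_nC_ox · (W/L) = 2.472 mA/V².
KCL at the drain: ½ k_n (V_GS − V_TN)² = (V_DD − V_GS)/R.
Let x = V_GS − 0.77. Then 49.4 x² + x − 4.89 = 0, giving x = 0.305 V (positive root), so V_GS = 1.07 V.
I_D = (V_DD − V_GS)/R = (5.66 − 1.07) / 40 = 0.115 mA.

V_GS = 1.07 V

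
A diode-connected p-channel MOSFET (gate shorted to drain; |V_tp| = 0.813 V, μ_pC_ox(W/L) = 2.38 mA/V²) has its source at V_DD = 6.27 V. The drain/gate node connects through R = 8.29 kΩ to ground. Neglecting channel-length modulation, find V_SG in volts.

V_SG = 1.51 V

With gate tied to drain, V_SG = V_SD ≥ V_SG − |V_tp|, so the device is in saturation.
KCL at the drain: ½ k_p (V_SG − |V_tp|)² = (V_DD − V_SG)/R.
Let x = V_SG − 0.813. Then 9.87 x² + x − 5.457 = 0, giving x = 0.695 V (positive root), so V_SG = 1.51 V.
I_D = (V_DD − V_SG)/R = (6.27 − 1.51) / 8.29 = 0.574 mA.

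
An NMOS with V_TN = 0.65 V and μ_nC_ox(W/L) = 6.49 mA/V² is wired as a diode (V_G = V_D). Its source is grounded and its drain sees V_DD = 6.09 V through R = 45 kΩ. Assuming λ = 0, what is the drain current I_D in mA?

With gate tied to drain, V_GS = V_DS ≥ V_GS − V_TN, so the device is in saturation.
KCL at the drain: ½ k_n (V_GS − V_TN)² = (V_DD − V_GS)/R.
Let x = V_GS − 0.65. Then 146 x² + x − 5.44 = 0, giving x = 0.19 V (positive root), so V_GS = 0.84 V.
I_D = (V_DD − V_GS)/R = (6.09 − 0.84) / 45 = 0.117 mA.

I_D = 0.117 mA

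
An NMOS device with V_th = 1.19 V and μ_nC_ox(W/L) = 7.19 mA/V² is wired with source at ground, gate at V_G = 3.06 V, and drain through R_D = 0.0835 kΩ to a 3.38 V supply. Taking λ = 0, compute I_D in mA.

V_GS = V_G = 3.06 V, so V_ov = 3.06 − 1.19 = 1.87 V.
Assume saturation: I_D = ½ k_n V_ov² = 0.5 × 7.19 × 1.87² = 12.6 mA, giving V_DS = V_DD − I_D R_D = 3.38 − 12.6 × 0.0835 = 2.33 V.
V_DS = 2.33 V ≥ V_ov = 1.87 V, confirming saturation.

I_D = 12.6 mA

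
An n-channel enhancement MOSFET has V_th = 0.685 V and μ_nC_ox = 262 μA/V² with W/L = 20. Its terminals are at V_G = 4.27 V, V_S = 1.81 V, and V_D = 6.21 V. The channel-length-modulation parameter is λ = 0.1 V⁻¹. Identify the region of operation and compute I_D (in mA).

V_GS = V_G − V_S = 4.27 − 1.81 = 2.46 V; V_DS = V_D − V_S = 6.21 − 1.81 = 4.4 V.
k_n = μ_nC_ox · (W/L) = 5.24 mA/V².
V_ov = V_GS − V_th = 2.46 − 0.685 = 1.77 V.
Since V_DS = 4.4 V ≥ V_ov = 1.77 V, the device is in saturation.
I_D = ½ k_n V_ov² (1 + λ V_DS) = 0.5 × 5.24 × 1.77² × (1 + 0.1 × 4.4) = 11.9 mA.

Saturation; I_D = 11.9 mA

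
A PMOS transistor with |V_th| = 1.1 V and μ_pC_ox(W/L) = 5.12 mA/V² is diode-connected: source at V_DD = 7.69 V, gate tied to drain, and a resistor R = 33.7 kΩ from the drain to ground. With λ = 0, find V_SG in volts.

With gate tied to drain, V_SG = V_SD ≥ V_SG − |V_th|, so the device is in saturation.
KCL at the drain: ½ k_p (V_SG − |V_th|)² = (V_DD − V_SG)/R.
Let x = V_SG − 1.1. Then 86.3 x² + x − 6.59 = 0, giving x = 0.271 V (positive root), so V_SG = 1.37 V.
I_D = (V_DD − V_SG)/R = (7.69 − 1.37) / 33.7 = 0.188 mA.

V_SG = 1.37 V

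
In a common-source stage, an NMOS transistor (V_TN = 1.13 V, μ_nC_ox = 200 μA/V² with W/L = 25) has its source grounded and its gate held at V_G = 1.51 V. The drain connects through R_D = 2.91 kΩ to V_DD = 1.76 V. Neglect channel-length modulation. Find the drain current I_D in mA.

V_GS = V_G = 1.51 V, so V_ov = 1.51 − 1.13 = 0.38 V.
k_n = μ_nC_ox · (W/L) = 5 mA/V².
Assume saturation: I_D = ½ k_n V_ov² = 0.5 × 5 × 0.38² = 0.361 mA, giving V_DS = V_DD − I_D R_D = 1.76 − 0.361 × 2.91 = 0.709 V.
V_DS = 0.709 V ≥ V_ov = 0.38 V, confirming saturation.

I_D = 0.361 mA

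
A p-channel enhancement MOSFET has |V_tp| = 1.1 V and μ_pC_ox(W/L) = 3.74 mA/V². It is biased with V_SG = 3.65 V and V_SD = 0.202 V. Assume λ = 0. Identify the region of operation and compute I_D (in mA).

Triode; I_D = 1.85 mA

V_ov = V_SG − |V_tp| = 3.65 − 1.1 = 2.55 V.
Since V_SD = 0.202 V < V_ov = 2.55 V, the device is in the triode region.
I_D = k_p [V_ov · V_SD − ½ V_SD²] = 3.74 × [2.55 × 0.202 − 0.5 × 0.202²] = 1.85 mA.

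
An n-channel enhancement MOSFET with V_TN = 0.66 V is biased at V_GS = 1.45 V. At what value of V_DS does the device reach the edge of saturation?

V_DS,sat = 0.790 V

The boundary between triode and saturation is V_DS = V_GS − V_TN = V_ov.
V_ov = 1.45 − 0.66 = 0.79 V.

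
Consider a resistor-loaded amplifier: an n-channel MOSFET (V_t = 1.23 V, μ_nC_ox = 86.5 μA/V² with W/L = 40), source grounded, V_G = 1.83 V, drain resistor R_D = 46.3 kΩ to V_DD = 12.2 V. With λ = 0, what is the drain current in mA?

V_GS = V_G = 1.83 V, so V_ov = 1.83 − 1.23 = 0.6 V.
k_n = μ_nC_ox · (W/L) = 3.46 mA/V².
Assume saturation: I_D = ½ k_n V_ov² = 0.5 × 3.46 × 0.6² = 0.623 mA, giving V_DS = V_DD − I_D R_D = 12.2 − 0.623 × 46.3 = -16.6 V.
But -16.6 V < V_ov = 0.6 V, so the device is actually in triode.
In triode I_D = k_n[V_ov V_DS − ½ V_DS²] and I_D = (V_DD − V_DS)/R_D. Equating: 80.1 V_DS² − 97.12 V_DS + 12.2 = 0, giving V_DS = 0.142 V (the root below V_ov).
I_D = (12.2 − 0.142) / 46.3 = 0.26 mA.

I_D = 0.260 mA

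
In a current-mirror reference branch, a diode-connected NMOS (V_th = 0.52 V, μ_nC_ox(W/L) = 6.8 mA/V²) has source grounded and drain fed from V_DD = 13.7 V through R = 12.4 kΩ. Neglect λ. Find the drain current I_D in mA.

I_D = 1.02 mA

With gate tied to drain, V_GS = V_DS ≥ V_GS − V_th, so the device is in saturation.
KCL at the drain: ½ k_n (V_GS − V_th)² = (V_DD − V_GS)/R.
Let x = V_GS − 0.52. Then 42.2 x² + x − 13.18 = 0, giving x = 0.547 V (positive root), so V_GS = 1.07 V.
I_D = (V_DD − V_GS)/R = (13.7 − 1.07) / 12.4 = 1.02 mA.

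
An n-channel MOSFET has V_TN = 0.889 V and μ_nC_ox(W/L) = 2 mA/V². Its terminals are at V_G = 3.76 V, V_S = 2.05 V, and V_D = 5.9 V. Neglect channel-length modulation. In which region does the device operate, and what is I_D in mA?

Saturation; I_D = 0.674 mA

V_GS = V_G − V_S = 3.76 − 2.05 = 1.71 V; V_DS = V_D − V_S = 5.9 − 2.05 = 3.85 V.
V_ov = V_GS − V_TN = 1.71 − 0.889 = 0.821 V.
Since V_DS = 3.85 V ≥ V_ov = 0.821 V, the device is in saturation.
I_D = ½ k_n V_ov² = 0.5 × 2 × 0.821² = 0.674 mA.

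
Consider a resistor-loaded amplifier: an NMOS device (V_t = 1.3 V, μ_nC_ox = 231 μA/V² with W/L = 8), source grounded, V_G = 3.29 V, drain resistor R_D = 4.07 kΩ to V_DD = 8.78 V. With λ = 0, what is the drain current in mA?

I_D = 2.00 mA

V_GS = V_G = 3.29 V, so V_ov = 3.29 − 1.3 = 1.99 V.
k_n = μ_nC_ox · (W/L) = 1.848 mA/V².
Assume saturation: I_D = ½ k_n V_ov² = 0.5 × 1.848 × 1.99² = 3.66 mA, giving V_DS = V_DD − I_D R_D = 8.78 − 3.66 × 4.07 = -6.11 V.
But -6.11 V < V_ov = 1.99 V, so the device is actually in triode.
In triode I_D = k_n[V_ov V_DS − ½ V_DS²] and I_D = (V_DD − V_DS)/R_D. Equating: 3.76 V_DS² − 15.97 V_DS + 8.78 = 0, giving V_DS = 0.649 V (the root below V_ov).
I_D = (8.78 − 0.649) / 4.07 = 2 mA.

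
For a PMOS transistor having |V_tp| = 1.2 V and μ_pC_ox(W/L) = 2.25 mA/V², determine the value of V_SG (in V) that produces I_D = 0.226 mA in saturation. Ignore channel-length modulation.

V_SG = 1.65 V

In saturation I_D = ½ k_p (V_SG − |V_tp|)², so V_SG − |V_tp| = √(2 I_D / k_p) = √(2 × 0.226 / 2.25) = 0.448 V.
V_SG = 1.2 + 0.448 = 1.65 V.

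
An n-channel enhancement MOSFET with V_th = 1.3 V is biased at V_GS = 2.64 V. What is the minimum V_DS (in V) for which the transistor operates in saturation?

The boundary between triode and saturation is V_DS = V_GS − V_th = V_ov.
V_ov = 2.64 − 1.3 = 1.34 V.

V_DS,sat = 1.34 V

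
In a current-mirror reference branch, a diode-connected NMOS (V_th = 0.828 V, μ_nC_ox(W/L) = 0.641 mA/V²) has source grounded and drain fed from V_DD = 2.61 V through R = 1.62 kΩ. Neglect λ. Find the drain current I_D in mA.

I_D = 0.406 mA

With gate tied to drain, V_GS = V_DS ≥ V_GS − V_th, so the device is in saturation.
KCL at the drain: ½ k_n (V_GS − V_th)² = (V_DD − V_GS)/R.
Let x = V_GS − 0.828. Then 0.519 x² + x − 1.782 = 0, giving x = 1.12 V (positive root), so V_GS = 1.95 V.
I_D = (V_DD − V_GS)/R = (2.61 − 1.95) / 1.62 = 0.406 mA.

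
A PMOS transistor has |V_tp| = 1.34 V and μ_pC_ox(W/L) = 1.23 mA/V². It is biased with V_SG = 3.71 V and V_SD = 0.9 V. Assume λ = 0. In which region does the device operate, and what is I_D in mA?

V_ov = V_SG − |V_tp| = 3.71 − 1.34 = 2.37 V.
Since V_SD = 0.9 V < V_ov = 2.37 V, the device is in the triode region.
I_D = k_p [V_ov · V_SD − ½ V_SD²] = 1.23 × [2.37 × 0.9 − 0.5 × 0.9²] = 2.13 mA.

Triode; I_D = 2.13 mA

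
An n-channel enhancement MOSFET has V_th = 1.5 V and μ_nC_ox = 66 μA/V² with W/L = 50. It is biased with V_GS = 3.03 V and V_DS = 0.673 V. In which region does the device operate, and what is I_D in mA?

Triode; I_D = 2.65 mA

k_n = μ_nC_ox · (W/L) = 3.3 mA/V².
V_ov = V_GS − V_th = 3.03 − 1.5 = 1.53 V.
Since V_DS = 0.673 V < V_ov = 1.53 V, the device is in the triode region.
I_D = k_n [V_ov · V_DS − ½ V_DS²] = 3.3 × [1.53 × 0.673 − 0.5 × 0.673²] = 2.65 mA.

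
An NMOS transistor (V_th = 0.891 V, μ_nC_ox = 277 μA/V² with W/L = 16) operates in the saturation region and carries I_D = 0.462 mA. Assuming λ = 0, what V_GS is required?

V_GS = 1.35 V

k_n = μ_nC_ox · (W/L) = 4.432 mA/V².
In saturation I_D = ½ k_n (V_GS − V_th)², so V_GS − V_th = √(2 I_D / k_n) = √(2 × 0.462 / 4.432) = 0.457 V.
V_GS = 0.891 + 0.457 = 1.35 V.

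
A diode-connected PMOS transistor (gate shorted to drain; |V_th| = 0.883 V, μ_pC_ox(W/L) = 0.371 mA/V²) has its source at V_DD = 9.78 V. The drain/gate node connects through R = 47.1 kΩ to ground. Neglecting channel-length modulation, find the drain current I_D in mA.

I_D = 0.169 mA

With gate tied to drain, V_SG = V_SD ≥ V_SG − |V_th|, so the device is in saturation.
KCL at the drain: ½ k_p (V_SG − |V_th|)² = (V_DD − V_SG)/R.
Let x = V_SG − 0.883. Then 8.74 x² + x − 8.897 = 0, giving x = 0.954 V (positive root), so V_SG = 1.84 V.
I_D = (V_DD − V_SG)/R = (9.78 − 1.84) / 47.1 = 0.169 mA.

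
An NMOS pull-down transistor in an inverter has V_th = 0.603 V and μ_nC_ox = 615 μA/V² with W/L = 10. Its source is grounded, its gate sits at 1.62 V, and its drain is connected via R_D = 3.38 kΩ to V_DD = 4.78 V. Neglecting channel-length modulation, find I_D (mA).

V_GS = V_G = 1.62 V, so V_ov = 1.62 − 0.603 = 1.02 V.
k_n = μ_nC_ox · (W/L) = 6.15 mA/V².
Assume saturation: I_D = ½ k_n V_ov² = 0.5 × 6.15 × 1.02² = 3.18 mA, giving V_DS = V_DD − I_D R_D = 4.78 − 3.18 × 3.38 = -5.97 V.
But -5.97 V < V_ov = 1.02 V, so the device is actually in triode.
In triode I_D = k_n[V_ov V_DS − ½ V_DS²] and I_D = (V_DD − V_DS)/R_D. Equating: 10.4 V_DS² − 22.14 V_DS + 4.78 = 0, giving V_DS = 0.244 V (the root below V_ov).
I_D = (4.78 − 0.244) / 3.38 = 1.34 mA.

I_D = 1.34 mA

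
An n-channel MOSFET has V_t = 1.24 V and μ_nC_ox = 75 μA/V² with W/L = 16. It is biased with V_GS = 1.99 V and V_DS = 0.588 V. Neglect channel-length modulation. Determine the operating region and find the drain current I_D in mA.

k_n = μ_nC_ox · (W/L) = 1.2 mA/V².
V_ov = V_GS − V_t = 1.99 − 1.24 = 0.75 V.
Since V_DS = 0.588 V < V_ov = 0.75 V, the device is in the triode region.
I_D = k_n [V_ov · V_DS − ½ V_DS²] = 1.2 × [0.75 × 0.588 − 0.5 × 0.588²] = 0.322 mA.

Triode; I_D = 0.322 mA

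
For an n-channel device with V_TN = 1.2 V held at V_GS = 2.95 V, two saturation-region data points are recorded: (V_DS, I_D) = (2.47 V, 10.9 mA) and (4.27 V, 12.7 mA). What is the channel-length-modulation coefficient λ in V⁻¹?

λ = 0.119 V⁻¹

With V_GS fixed, I_D ∝ (1 + λ V_DS) in saturation, so I_D2/I_D1 = (1 + λ V_DS2)/(1 + λ V_DS1).
12.7/10.9 = 1.165 = (1 + 4.27 λ)/(1 + 2.47 λ).
Solving: λ (I_D1 V_DS2 − I_D2 V_DS1) = I_D2 − I_D1, so λ = (12.7 − 10.9) / (10.9 × 4.27 − 12.7 × 2.47) = 1.8 / 15.2 = 0.119 V⁻¹.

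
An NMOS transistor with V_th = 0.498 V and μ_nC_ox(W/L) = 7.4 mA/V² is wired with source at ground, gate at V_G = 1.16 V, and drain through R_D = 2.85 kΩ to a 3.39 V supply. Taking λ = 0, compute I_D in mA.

I_D = 1.09 mA

V_GS = V_G = 1.16 V, so V_ov = 1.16 − 0.498 = 0.662 V.
Assume saturation: I_D = ½ k_n V_ov² = 0.5 × 7.4 × 0.662² = 1.62 mA, giving V_DS = V_DD − I_D R_D = 3.39 − 1.62 × 2.85 = -1.23 V.
But -1.23 V < V_ov = 0.662 V, so the device is actually in triode.
In triode I_D = k_n[V_ov V_DS − ½ V_DS²] and I_D = (V_DD − V_DS)/R_D. Equating: 10.5 V_DS² − 14.96 V_DS + 3.39 = 0, giving V_DS = 0.283 V (the root below V_ov).
I_D = (3.39 − 0.283) / 2.85 = 1.09 mA.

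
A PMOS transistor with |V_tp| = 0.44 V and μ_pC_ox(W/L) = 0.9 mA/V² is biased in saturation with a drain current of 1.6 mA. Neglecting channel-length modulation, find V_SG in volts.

In saturation I_D = ½ k_p (V_SG − |V_tp|)², so V_SG − |V_tp| = √(2 I_D / k_p) = √(2 × 1.6 / 0.9) = 1.89 V.
V_SG = 0.44 + 1.89 = 2.33 V.

V_SG = 2.33 V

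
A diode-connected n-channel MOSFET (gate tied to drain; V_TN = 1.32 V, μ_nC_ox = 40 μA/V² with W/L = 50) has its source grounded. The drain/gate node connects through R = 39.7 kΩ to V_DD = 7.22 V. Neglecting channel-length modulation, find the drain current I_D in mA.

With gate tied to drain, V_GS = V_DS ≥ V_GS − V_TN, so the device is in saturation.
k_n = μ_nC_ox · (W/L) = 2 mA/V².
KCL at the drain: ½ k_n (V_GS − V_TN)² = (V_DD − V_GS)/R.
Let x = V_GS − 1.32. Then 39.7 x² + x − 5.9 = 0, giving x = 0.373 V (positive root), so V_GS = 1.69 V.
I_D = (V_DD − V_GS)/R = (7.22 − 1.69) / 39.7 = 0.139 mA.

I_D = 0.139 mA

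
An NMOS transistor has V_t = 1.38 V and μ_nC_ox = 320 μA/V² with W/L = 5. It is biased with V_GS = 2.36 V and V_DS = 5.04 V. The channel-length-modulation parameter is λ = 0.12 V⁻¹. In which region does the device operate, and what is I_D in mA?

Saturation; I_D = 1.23 mA

k_n = μ_nC_ox · (W/L) = 1.6 mA/V².
V_ov = V_GS − V_t = 2.36 − 1.38 = 0.98 V.
Since V_DS = 5.04 V ≥ V_ov = 0.98 V, the device is in saturation.
I_D = ½ k_n V_ov² (1 + λ V_DS) = 0.5 × 1.6 × 0.98² × (1 + 0.12 × 5.04) = 1.23 mA.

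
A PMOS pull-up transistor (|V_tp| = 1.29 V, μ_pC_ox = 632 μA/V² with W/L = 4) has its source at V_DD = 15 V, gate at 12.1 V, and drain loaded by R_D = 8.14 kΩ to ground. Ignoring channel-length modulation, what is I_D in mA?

I_D = 1.78 mA

V_SG = V_DD − V_G = 15 − 12.1 = 2.9 V, so V_ov = 2.9 − 1.29 = 1.61 V.
k_p = μ_pC_ox · (W/L) = 2.528 mA/V².
Assume saturation: I_D = ½ k_p V_ov² = 0.5 × 2.528 × 1.61² = 3.28 mA, giving V_SD = V_DD − I_D R_D = 15 − 3.28 × 8.14 = -11.7 V.
But -11.7 V < V_ov = 1.61 V, so the device is actually in triode.
In triode I_D = k_p[V_ov V_SD − ½ V_SD²] and I_D = (V_DD − V_SD)/R_D. Equating: 10.3 V_SD² − 34.13 V_SD + 15 = 0, giving V_SD = 0.521 V (the root below V_ov).
I_D = (15 − 0.521) / 8.14 = 1.78 mA.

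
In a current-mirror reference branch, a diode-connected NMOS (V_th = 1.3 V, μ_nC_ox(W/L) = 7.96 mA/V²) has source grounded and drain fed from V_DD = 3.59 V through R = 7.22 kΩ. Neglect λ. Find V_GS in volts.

With gate tied to drain, V_GS = V_DS ≥ V_GS − V_th, so the device is in saturation.
KCL at the drain: ½ k_n (V_GS − V_th)² = (V_DD − V_GS)/R.
Let x = V_GS − 1.3. Then 28.7 x² + x − 2.29 = 0, giving x = 0.265 V (positive root), so V_GS = 1.57 V.
I_D = (V_DD − V_GS)/R = (3.59 − 1.57) / 7.22 = 0.28 mA.

V_GS = 1.57 V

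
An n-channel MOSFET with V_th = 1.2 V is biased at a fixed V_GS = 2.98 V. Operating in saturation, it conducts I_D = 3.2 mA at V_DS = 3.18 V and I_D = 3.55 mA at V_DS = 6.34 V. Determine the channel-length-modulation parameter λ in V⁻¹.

With V_GS fixed, I_D ∝ (1 + λ V_DS) in saturation, so I_D2/I_D1 = (1 + λ V_DS2)/(1 + λ V_DS1).
3.55/3.2 = 1.109 = (1 + 6.34 λ)/(1 + 3.18 λ).
Solving: λ (I_D1 V_DS2 − I_D2 V_DS1) = I_D2 − I_D1, so λ = (3.55 − 3.2) / (3.2 × 6.34 − 3.55 × 3.18) = 0.35 / 9 = 0.0389 V⁻¹.

λ = 0.0389 V⁻¹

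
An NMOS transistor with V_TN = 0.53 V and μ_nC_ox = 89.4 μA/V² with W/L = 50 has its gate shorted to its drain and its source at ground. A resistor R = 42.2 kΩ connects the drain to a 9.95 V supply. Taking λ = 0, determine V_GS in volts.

With gate tied to drain, V_GS = V_DS ≥ V_GS − V_TN, so the device is in saturation.
k_n = μ_nC_ox · (W/L) = 4.47 mA/V².
KCL at the drain: ½ k_n (V_GS − V_TN)² = (V_DD − V_GS)/R.
Let x = V_GS − 0.53. Then 94.3 x² + x − 9.42 = 0, giving x = 0.311 V (positive root), so V_GS = 0.841 V.
I_D = (V_DD − V_GS)/R = (9.95 − 0.841) / 42.2 = 0.216 mA.

V_GS = 0.841 V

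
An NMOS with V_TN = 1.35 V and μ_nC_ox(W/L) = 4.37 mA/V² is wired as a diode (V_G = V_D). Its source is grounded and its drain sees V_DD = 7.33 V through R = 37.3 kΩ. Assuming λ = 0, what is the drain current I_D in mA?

With gate tied to drain, V_GS = V_DS ≥ V_GS − V_TN, so the device is in saturation.
KCL at the drain: ½ k_n (V_GS − V_TN)² = (V_DD − V_GS)/R.
Let x = V_GS − 1.35. Then 81.5 x² + x − 5.98 = 0, giving x = 0.265 V (positive root), so V_GS = 1.61 V.
I_D = (V_DD − V_GS)/R = (7.33 − 1.61) / 37.3 = 0.153 mA.

I_D = 0.153 mA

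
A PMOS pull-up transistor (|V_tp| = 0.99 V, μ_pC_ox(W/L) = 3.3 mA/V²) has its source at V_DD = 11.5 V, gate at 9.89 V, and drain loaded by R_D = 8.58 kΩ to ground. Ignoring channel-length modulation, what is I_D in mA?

V_SG = V_DD − V_G = 11.5 − 9.89 = 1.61 V, so V_ov = 1.61 − 0.99 = 0.62 V.
Assume saturation: I_D = ½ k_p V_ov² = 0.5 × 3.3 × 0.62² = 0.634 mA, giving V_SD = V_DD − I_D R_D = 11.5 − 0.634 × 8.58 = 6.06 V.
V_SD = 6.06 V ≥ V_ov = 0.62 V, confirming saturation.

I_D = 0.634 mA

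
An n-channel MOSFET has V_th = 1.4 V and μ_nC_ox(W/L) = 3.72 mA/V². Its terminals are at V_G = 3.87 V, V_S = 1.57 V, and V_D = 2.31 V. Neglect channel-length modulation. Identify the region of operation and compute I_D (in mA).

Triode; I_D = 1.46 mA

V_GS = V_G − V_S = 3.87 − 1.57 = 2.3 V; V_DS = V_D − V_S = 2.31 − 1.57 = 0.74 V.
V_ov = V_GS − V_th = 2.3 − 1.4 = 0.9 V.
Since V_DS = 0.74 V < V_ov = 0.9 V, the device is in the triode region.
I_D = k_n [V_ov · V_DS − ½ V_DS²] = 3.72 × [0.9 × 0.74 − 0.5 × 0.74²] = 1.46 mA.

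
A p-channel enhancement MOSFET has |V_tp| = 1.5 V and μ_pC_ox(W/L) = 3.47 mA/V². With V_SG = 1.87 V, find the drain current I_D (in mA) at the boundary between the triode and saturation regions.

I_D = 0.238 mA

At the boundary V_SD = V_ov = V_SG − |V_tp| = 1.87 − 1.5 = 0.37 V.
I_D = ½ k_p V_ov² = 0.5 × 3.47 × 0.37² = 0.238 mA.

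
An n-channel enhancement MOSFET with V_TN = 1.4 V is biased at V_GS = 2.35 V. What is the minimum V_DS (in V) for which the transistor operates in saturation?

The boundary between triode and saturation is V_DS = V_GS − V_TN = V_ov.
V_ov = 2.35 − 1.4 = 0.95 V.

V_DS,sat = 0.950 V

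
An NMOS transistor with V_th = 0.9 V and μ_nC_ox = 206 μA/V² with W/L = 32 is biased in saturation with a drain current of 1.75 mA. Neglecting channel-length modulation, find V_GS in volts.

k_n = μ_nC_ox · (W/L) = 6.592 mA/V².
In saturation I_D = ½ k_n (V_GS − V_th)², so V_GS − V_th = √(2 I_D / k_n) = √(2 × 1.75 / 6.592) = 0.729 V.
V_GS = 0.9 + 0.729 = 1.63 V.

V_GS = 1.63 V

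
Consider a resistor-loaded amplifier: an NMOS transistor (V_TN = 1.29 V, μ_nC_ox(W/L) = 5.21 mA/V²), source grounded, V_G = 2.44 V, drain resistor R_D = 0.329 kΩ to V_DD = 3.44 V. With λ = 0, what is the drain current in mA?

I_D = 3.45 mA

V_GS = V_G = 2.44 V, so V_ov = 2.44 − 1.29 = 1.15 V.
Assume saturation: I_D = ½ k_n V_ov² = 0.5 × 5.21 × 1.15² = 3.45 mA, giving V_DS = V_DD − I_D R_D = 3.44 − 3.45 × 0.329 = 2.31 V.
V_DS = 2.31 V ≥ V_ov = 1.15 V, confirming saturation.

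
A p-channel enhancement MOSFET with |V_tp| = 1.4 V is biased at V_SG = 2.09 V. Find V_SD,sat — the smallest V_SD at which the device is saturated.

The boundary between triode and saturation is V_SD = V_SG − |V_tp| = V_ov.
V_ov = 2.09 − 1.4 = 0.69 V.

V_SD,sat = 0.690 V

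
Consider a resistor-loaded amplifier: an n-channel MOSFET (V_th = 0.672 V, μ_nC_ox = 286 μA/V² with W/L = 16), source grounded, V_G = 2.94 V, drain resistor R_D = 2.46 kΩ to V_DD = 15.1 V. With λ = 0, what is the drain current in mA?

I_D = 5.87 mA

V_GS = V_G = 2.94 V, so V_ov = 2.94 − 0.672 = 2.27 V.
k_n = μ_nC_ox · (W/L) = 4.576 mA/V².
Assume saturation: I_D = ½ k_n V_ov² = 0.5 × 4.576 × 2.27² = 11.8 mA, giving V_DS = V_DD − I_D R_D = 15.1 − 11.8 × 2.46 = -13.9 V.
But -13.9 V < V_ov = 2.27 V, so the device is actually in triode.
In triode I_D = k_n[V_ov V_DS − ½ V_DS²] and I_D = (V_DD − V_DS)/R_D. Equating: 5.63 V_DS² − 26.53 V_DS + 15.1 = 0, giving V_DS = 0.662 V (the root below V_ov).
I_D = (15.1 − 0.662) / 2.46 = 5.87 mA.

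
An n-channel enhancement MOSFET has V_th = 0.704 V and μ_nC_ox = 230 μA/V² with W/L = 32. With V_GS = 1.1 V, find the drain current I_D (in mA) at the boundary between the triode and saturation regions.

I_D = 0.577 mA

At the boundary V_DS = V_ov = V_GS − V_th = 1.1 − 0.704 = 0.396 V.
k_n = μ_nC_ox · (W/L) = 7.36 mA/V².
I_D = ½ k_n V_ov² = 0.5 × 7.36 × 0.396² = 0.577 mA.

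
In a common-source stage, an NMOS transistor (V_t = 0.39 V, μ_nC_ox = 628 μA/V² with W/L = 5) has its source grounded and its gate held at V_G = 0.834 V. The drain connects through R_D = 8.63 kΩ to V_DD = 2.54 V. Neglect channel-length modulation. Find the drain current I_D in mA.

V_GS = V_G = 0.834 V, so V_ov = 0.834 − 0.39 = 0.444 V.
k_n = μ_nC_ox · (W/L) = 3.14 mA/V².
Assume saturation: I_D = ½ k_n V_ov² = 0.5 × 3.14 × 0.444² = 0.31 mA, giving V_DS = V_DD − I_D R_D = 2.54 − 0.31 × 8.63 = -0.131 V.
But -0.131 V < V_ov = 0.444 V, so the device is actually in triode.
In triode I_D = k_n[V_ov V_DS − ½ V_DS²] and I_D = (V_DD − V_DS)/R_D. Equating: 13.5 V_DS² − 13.03 V_DS + 2.54 = 0, giving V_DS = 0.272 V (the root below V_ov).
I_D = (2.54 − 0.272) / 8.63 = 0.263 mA.

I_D = 0.263 mA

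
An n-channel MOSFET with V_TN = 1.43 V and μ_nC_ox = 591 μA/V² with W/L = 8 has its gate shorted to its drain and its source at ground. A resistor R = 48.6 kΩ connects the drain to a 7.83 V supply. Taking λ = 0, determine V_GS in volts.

V_GS = 1.66 V

With gate tied to drain, V_GS = V_DS ≥ V_GS − V_TN, so the device is in saturation.
k_n = μ_nC_ox · (W/L) = 4.728 mA/V².
KCL at the drain: ½ k_n (V_GS − V_TN)² = (V_DD − V_GS)/R.
Let x = V_GS − 1.43. Then 115 x² + x − 6.4 = 0, giving x = 0.232 V (positive root), so V_GS = 1.66 V.
I_D = (V_DD − V_GS)/R = (7.83 − 1.66) / 48.6 = 0.127 mA.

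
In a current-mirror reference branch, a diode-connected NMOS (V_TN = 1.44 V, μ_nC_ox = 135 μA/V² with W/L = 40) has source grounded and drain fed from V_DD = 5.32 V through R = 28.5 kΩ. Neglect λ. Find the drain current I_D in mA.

With gate tied to drain, V_GS = V_DS ≥ V_GS − V_TN, so the device is in saturation.
k_n = μ_nC_ox · (W/L) = 5.4 mA/V².
KCL at the drain: ½ k_n (V_GS − V_TN)² = (V_DD − V_GS)/R.
Let x = V_GS − 1.44. Then 77 x² + x − 3.88 = 0, giving x = 0.218 V (positive root), so V_GS = 1.66 V.
I_D = (V_DD − V_GS)/R = (5.32 − 1.66) / 28.5 = 0.128 mA.

I_D = 0.128 mA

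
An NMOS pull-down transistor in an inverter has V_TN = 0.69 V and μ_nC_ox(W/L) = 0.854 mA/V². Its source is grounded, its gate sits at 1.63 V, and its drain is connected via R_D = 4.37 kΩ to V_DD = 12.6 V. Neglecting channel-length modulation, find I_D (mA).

I_D = 0.377 mA

V_GS = V_G = 1.63 V, so V_ov = 1.63 − 0.69 = 0.94 V.
Assume saturation: I_D = ½ k_n V_ov² = 0.5 × 0.854 × 0.94² = 0.377 mA, giving V_DS = V_DD − I_D R_D = 12.6 − 0.377 × 4.37 = 11 V.
V_DS = 11 V ≥ V_ov = 0.94 V, confirming saturation.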